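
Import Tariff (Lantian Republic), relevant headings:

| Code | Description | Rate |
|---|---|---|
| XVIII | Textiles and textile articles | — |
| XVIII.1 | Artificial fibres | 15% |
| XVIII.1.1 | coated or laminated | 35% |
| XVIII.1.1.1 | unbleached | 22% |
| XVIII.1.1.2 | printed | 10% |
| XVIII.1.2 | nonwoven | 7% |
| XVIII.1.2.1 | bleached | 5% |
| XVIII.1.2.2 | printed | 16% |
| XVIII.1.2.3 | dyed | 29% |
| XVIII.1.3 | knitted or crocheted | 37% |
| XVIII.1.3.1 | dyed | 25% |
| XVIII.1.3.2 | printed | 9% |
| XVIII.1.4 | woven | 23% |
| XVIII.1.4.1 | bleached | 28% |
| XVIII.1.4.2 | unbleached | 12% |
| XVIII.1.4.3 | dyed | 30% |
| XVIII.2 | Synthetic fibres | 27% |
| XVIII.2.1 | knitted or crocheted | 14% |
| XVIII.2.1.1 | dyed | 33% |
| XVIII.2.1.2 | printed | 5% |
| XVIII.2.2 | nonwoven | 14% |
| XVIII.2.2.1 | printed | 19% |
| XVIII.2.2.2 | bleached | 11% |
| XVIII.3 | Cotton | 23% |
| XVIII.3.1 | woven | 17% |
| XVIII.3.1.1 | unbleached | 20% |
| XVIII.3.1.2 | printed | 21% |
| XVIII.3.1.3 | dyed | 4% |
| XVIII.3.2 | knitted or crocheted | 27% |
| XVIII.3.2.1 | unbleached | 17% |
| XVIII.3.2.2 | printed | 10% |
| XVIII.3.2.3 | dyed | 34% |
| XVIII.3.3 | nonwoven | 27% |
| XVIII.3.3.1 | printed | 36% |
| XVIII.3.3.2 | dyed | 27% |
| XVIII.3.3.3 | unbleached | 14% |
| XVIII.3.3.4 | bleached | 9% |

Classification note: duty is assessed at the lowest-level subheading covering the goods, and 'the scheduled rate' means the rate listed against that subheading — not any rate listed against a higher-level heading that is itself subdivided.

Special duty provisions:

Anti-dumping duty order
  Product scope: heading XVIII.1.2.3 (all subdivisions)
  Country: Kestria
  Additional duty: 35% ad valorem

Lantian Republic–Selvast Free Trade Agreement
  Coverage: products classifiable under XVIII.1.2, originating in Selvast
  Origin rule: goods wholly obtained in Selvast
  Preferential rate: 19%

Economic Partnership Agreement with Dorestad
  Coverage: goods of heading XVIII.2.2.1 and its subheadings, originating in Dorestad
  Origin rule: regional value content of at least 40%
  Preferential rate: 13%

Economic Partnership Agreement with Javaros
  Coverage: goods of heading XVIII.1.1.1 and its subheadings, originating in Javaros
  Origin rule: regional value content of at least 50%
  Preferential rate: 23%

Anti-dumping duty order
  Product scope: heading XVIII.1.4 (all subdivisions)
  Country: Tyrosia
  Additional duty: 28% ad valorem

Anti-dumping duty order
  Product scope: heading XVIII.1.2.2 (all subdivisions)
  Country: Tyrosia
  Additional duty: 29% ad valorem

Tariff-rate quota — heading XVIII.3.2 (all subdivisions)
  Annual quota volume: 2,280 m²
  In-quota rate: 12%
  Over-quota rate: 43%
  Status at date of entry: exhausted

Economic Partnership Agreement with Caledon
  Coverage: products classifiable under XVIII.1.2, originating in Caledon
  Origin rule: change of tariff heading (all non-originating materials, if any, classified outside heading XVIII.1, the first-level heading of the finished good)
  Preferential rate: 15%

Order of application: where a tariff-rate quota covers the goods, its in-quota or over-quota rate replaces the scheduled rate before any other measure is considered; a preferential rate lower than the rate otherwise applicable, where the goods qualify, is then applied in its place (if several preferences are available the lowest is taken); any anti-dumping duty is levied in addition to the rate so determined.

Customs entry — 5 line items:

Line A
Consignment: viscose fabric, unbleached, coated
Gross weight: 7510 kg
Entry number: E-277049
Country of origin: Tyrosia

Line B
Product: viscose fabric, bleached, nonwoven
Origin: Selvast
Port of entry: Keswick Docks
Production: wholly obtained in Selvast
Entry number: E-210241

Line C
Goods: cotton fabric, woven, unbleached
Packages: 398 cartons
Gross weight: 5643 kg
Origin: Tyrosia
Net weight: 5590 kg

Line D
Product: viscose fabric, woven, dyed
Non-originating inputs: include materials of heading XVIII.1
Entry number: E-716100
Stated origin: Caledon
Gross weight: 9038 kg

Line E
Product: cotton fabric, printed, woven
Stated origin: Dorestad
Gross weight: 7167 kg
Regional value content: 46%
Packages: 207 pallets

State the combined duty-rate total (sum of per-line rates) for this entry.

Line A: viscose → XVIII.1; coated → XVIII.1.1; unbleached → XVIII.1.1.1. Scheduled 22%. No special measure applies. → 22%.
Line B: viscose → XVIII.1; nonwoven → XVIII.1.2; bleached → XVIII.1.2.1. Scheduled 5%. Selvast agreement on XVIII.1.2: wholly obtained → 19% available; preference 19% not lower than 5% → no reduction. → 5%.
Line C: cotton → XVIII.3; woven → XVIII.3.1; unbleached → XVIII.3.1.1. Scheduled 20%. No special measure applies. → 20%.
Line D: viscose → XVIII.1; woven → XVIII.1.4; dyed → XVIII.1.4.3. Scheduled 30%. Caledon agreement on XVIII.1.2: XVIII.1.4.3 not covered. → 30%.
Line E: cotton → XVIII.3; woven → XVIII.3.1; printed → XVIII.3.1.2. Scheduled 21%. Dorestad agreement on XVIII.2.2.1: XVIII.3.1.2 not covered. → 21%.
Sum: 22% + 5% + 20% + 30% + 21% = 98%.

98%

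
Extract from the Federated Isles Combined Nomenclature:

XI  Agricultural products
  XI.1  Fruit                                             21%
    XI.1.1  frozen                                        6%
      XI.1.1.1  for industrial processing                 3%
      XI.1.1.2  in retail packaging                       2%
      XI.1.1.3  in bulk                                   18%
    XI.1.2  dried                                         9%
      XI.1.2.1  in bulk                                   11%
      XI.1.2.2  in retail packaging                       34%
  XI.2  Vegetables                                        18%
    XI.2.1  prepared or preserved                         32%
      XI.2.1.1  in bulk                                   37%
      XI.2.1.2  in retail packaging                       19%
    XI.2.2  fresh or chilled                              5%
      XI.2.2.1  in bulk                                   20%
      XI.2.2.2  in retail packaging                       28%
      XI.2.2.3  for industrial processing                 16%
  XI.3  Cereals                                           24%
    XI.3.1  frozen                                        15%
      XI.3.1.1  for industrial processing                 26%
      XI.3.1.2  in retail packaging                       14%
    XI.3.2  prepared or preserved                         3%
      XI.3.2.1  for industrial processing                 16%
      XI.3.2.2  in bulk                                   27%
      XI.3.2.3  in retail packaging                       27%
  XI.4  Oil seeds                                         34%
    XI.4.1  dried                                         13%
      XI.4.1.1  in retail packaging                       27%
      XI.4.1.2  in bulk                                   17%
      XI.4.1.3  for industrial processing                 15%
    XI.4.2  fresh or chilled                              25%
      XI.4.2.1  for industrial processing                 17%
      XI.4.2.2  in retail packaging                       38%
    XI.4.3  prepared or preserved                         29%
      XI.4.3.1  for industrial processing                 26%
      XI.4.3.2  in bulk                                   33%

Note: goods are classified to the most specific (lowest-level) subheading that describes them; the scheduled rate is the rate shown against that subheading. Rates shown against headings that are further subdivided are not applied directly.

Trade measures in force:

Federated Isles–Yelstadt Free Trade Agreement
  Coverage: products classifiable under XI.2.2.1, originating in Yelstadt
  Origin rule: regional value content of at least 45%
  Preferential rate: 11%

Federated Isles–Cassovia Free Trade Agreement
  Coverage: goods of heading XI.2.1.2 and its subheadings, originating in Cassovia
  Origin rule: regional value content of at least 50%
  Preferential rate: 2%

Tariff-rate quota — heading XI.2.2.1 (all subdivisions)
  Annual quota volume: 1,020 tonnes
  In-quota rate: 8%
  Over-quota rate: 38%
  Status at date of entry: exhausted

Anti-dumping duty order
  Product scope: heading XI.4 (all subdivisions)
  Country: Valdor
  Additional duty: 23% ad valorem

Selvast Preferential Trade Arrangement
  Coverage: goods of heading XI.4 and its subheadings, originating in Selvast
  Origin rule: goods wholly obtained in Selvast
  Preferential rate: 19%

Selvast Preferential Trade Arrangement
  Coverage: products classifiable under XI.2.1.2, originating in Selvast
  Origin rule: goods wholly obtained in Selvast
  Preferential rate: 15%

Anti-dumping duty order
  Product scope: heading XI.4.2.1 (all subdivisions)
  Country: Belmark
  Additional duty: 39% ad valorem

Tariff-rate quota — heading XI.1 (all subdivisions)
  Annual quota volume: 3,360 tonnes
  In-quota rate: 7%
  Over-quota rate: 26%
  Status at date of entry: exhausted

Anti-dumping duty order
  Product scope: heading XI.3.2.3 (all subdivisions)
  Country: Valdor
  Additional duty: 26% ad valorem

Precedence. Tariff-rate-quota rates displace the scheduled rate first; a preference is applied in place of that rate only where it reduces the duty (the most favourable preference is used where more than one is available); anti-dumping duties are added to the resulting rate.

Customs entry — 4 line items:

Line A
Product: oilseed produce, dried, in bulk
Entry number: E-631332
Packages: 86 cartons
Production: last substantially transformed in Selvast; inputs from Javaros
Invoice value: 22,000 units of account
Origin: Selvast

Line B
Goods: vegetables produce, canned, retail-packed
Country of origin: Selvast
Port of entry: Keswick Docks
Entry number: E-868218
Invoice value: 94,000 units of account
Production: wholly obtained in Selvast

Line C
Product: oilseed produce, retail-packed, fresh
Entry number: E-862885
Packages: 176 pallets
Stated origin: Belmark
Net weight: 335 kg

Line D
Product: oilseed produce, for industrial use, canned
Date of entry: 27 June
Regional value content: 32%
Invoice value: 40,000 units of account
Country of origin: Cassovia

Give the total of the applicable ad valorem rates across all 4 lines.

Line A: oilseed → XI.4; dried → XI.4.1; in bulk → XI.4.1.2. Scheduled 17%. Selvast agreement on XI.4: not wholly obtained; Selvast agreement on XI.2.1.2: XI.4.1.2 not covered. → 17%.
Line B: vegetables → XI.2; canned → XI.2.1; retail-packed → XI.2.1.2. Scheduled 19%. Selvast agreement on XI.4: XI.2.1.2 not covered; Selvast agreement on XI.2.1.2: wholly obtained → 15% available; preferential 15%. → 15%.
Line C: oilseed → XI.4; fresh → XI.4.2; retail-packed → XI.4.2.2. Scheduled 38%. No special measure applies. → 38%.
Line D: oilseed → XI.4; canned → XI.4.3; for industrial use → XI.4.3.1. Scheduled 26%. Cassovia agreement on XI.2.1.2: XI.4.3.1 not covered. → 26%.
Sum: 17% + 15% + 38% + 26% = 96%.

96%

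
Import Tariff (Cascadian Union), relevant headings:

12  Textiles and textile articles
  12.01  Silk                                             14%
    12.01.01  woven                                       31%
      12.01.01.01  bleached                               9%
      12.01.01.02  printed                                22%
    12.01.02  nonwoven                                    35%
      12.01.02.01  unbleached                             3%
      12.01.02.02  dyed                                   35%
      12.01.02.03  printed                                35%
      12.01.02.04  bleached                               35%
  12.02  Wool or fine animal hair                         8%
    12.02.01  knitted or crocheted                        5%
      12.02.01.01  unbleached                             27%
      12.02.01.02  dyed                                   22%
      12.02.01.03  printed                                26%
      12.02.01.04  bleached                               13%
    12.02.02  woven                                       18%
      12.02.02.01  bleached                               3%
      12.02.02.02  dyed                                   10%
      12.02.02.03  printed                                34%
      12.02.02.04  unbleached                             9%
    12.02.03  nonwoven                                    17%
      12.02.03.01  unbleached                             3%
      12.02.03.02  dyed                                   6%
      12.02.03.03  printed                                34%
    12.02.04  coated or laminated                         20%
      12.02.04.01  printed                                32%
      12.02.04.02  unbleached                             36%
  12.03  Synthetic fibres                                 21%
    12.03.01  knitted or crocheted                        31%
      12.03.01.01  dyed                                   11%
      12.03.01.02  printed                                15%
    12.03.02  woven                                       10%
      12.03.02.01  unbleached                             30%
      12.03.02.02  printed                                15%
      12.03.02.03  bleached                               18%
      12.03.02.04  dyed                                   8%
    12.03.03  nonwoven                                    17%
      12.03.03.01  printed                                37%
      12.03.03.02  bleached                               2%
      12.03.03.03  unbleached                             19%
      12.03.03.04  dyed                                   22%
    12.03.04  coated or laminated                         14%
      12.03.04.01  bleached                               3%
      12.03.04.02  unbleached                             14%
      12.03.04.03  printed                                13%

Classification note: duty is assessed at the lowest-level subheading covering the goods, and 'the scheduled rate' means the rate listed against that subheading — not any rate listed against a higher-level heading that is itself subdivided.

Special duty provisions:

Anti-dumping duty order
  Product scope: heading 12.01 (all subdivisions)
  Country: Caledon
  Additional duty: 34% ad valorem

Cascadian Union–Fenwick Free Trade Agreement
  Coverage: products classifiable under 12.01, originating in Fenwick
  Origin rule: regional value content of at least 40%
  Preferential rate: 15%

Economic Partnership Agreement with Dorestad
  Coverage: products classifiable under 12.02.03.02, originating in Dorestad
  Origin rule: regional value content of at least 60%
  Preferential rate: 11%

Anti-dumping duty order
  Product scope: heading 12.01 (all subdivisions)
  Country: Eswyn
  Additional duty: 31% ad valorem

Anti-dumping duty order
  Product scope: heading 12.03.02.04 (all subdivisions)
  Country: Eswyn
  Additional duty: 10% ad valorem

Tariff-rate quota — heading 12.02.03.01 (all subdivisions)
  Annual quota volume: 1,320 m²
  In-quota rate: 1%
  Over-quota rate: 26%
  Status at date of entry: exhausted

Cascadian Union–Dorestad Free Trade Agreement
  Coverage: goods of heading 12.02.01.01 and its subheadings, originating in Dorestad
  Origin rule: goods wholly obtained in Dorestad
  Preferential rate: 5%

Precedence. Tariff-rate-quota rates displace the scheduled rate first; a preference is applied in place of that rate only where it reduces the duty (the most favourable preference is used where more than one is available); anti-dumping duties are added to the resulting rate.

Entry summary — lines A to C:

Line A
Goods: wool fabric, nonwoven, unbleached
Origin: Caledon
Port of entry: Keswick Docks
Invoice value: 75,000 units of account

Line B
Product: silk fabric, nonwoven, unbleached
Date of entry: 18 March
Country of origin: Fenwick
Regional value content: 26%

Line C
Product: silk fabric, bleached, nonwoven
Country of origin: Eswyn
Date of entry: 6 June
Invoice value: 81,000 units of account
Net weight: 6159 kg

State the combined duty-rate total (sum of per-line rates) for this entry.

95%

Line A: wool → 12.02; nonwoven → 12.02.03; unbleached → 12.02.03.01. Scheduled 3%. quota on 12.02.03.01 exhausted → over-quota 26%. → 26%.
Line B: silk → 12.01; nonwoven → 12.01.02; unbleached → 12.01.02.01. Scheduled 3%. Fenwick agreement on 12.01: RVC < 40%. → 3%.
Line C: silk → 12.01; nonwoven → 12.01.02; bleached → 12.01.02.04. Scheduled 35%. anti-dumping (Eswyn, 12.01): +31%; total 35% + 31% = 66%. → 66%.
Sum: 26% + 3% + 66% = 95%.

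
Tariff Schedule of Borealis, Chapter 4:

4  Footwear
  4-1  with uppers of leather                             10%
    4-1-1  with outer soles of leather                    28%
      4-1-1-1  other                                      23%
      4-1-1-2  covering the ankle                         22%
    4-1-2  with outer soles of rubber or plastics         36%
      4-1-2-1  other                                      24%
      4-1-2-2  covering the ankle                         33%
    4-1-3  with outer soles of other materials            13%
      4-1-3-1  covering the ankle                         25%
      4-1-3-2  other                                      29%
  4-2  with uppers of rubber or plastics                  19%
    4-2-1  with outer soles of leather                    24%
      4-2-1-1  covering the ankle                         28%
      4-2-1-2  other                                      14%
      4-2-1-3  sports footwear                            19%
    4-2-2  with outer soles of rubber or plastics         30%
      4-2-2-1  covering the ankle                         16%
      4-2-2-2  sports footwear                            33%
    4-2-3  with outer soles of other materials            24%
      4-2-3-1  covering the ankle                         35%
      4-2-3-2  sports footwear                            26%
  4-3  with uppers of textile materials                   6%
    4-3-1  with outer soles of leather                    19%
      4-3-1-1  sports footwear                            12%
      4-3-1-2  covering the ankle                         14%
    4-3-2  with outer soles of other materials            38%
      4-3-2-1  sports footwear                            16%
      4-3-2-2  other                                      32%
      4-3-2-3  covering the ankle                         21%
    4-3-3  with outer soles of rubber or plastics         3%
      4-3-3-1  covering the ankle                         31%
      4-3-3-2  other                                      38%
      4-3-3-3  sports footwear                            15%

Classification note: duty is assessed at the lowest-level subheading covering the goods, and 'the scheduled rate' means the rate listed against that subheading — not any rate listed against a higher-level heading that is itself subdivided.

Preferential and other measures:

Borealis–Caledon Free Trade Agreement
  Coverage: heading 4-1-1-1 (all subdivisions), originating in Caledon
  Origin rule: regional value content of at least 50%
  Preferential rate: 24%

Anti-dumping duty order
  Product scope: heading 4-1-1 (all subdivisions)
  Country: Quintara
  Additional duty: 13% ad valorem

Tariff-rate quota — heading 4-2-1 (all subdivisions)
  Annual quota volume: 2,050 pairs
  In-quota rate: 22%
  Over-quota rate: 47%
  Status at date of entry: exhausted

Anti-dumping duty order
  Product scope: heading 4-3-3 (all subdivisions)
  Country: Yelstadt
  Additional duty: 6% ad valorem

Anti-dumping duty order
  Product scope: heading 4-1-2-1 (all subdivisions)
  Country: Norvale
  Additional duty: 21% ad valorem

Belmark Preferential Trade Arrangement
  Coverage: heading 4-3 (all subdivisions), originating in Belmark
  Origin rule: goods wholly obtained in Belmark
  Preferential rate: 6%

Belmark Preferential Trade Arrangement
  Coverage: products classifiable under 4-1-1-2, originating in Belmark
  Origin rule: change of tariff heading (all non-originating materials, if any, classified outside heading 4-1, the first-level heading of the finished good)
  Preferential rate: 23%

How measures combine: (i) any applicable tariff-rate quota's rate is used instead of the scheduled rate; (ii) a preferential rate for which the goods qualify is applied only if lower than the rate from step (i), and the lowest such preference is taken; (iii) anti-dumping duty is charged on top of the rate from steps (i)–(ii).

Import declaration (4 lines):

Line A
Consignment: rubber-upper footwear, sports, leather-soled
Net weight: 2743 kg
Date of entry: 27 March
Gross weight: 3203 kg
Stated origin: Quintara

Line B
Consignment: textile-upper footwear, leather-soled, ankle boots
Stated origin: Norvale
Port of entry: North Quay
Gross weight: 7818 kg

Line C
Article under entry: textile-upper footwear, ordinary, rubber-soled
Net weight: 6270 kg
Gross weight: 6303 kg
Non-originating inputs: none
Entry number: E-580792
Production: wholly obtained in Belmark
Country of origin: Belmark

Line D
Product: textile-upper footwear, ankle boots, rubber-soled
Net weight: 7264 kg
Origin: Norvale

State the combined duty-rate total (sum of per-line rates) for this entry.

Line A: rubber-upper → 4-2; leather-soled → 4-2-1; sports → 4-2-1-3. Scheduled 19%. quota on 4-2-1 exhausted → over-quota 47%. → 47%.
Line B: textile-upper → 4-3; leather-soled → 4-3-1; ankle boots → 4-3-1-2. Scheduled 14%. No special measure applies. → 14%.
Line C: textile-upper → 4-3; rubber-soled → 4-3-3; ordinary → 4-3-3-2. Scheduled 38%. Belmark agreement on 4-3: wholly obtained → 6% available; Belmark agreement on 4-1-1-2: 4-3-3-2 not covered; preferential 6%. → 6%.
Line D: textile-upper → 4-3; rubber-soled → 4-3-3; ankle boots → 4-3-3-1. Scheduled 31%. No special measure applies. → 31%.
Sum: 47% + 14% + 6% + 31% = 98%.

98%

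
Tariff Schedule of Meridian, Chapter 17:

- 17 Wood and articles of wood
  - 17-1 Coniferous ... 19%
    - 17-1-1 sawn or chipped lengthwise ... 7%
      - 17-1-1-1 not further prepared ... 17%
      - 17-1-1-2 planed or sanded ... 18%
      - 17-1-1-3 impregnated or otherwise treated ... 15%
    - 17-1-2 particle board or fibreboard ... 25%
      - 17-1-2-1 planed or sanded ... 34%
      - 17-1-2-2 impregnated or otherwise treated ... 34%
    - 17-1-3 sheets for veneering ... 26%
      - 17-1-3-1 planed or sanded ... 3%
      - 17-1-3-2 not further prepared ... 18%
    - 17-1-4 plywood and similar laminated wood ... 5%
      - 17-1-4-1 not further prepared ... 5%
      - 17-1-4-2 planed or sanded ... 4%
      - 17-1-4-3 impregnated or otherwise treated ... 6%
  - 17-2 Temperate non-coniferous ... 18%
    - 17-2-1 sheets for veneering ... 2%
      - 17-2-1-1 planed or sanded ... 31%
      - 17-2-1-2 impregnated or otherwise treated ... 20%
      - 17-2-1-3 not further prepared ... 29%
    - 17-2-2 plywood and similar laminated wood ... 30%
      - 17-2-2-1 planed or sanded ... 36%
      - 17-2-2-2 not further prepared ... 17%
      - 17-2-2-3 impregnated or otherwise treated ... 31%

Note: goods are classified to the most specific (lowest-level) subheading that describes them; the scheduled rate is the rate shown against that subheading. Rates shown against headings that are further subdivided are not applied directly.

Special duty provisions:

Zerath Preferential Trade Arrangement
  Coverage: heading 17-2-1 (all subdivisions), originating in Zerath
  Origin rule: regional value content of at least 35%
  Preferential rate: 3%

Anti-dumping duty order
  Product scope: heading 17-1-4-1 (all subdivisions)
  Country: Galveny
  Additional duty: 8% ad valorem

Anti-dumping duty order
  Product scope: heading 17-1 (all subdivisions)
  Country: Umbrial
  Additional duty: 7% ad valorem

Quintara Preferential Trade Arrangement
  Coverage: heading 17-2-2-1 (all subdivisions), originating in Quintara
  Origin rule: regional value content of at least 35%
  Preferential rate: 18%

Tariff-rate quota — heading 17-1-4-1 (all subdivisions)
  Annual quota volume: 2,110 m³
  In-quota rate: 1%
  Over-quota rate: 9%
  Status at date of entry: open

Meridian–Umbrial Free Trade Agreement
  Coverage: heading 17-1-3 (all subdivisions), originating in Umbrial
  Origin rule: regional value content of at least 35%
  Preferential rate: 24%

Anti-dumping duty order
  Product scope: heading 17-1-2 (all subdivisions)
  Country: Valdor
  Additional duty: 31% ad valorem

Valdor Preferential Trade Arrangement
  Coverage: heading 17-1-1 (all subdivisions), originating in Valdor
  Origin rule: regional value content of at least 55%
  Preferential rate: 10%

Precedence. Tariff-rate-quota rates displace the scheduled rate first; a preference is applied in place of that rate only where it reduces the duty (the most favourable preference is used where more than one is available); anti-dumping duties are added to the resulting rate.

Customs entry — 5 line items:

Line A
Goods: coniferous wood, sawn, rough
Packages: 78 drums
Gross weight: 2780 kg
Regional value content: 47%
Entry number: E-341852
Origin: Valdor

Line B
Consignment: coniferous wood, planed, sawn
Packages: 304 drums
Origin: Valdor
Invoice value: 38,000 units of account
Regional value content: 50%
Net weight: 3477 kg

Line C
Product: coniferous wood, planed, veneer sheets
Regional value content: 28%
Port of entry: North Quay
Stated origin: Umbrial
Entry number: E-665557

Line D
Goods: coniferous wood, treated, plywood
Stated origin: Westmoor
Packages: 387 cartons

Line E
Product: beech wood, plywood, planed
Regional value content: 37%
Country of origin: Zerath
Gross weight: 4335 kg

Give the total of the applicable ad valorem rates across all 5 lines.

87%

Line A: coniferous → 17-1; sawn → 17-1-1; rough → 17-1-1-1. Scheduled 17%. Valdor agreement on 17-1-1: RVC < 55%. → 17%.
Line B: coniferous → 17-1; sawn → 17-1-1; planed → 17-1-1-2. Scheduled 18%. Valdor agreement on 17-1-1: RVC < 55%. → 18%.
Line C: coniferous → 17-1; veneer sheets → 17-1-3; planed → 17-1-3-1. Scheduled 3%. Umbrial agreement on 17-1-3: RVC < 35%; anti-dumping (Umbrial, 17-1): +7%; total 3% + 7% = 10%. → 10%.
Line D: coniferous → 17-1; plywood → 17-1-4; treated → 17-1-4-3. Scheduled 6%. No special measure applies. → 6%.
Line E: beech → 17-2; plywood → 17-2-2; planed → 17-2-2-1. Scheduled 36%. Zerath agreement on 17-2-1: 17-2-2-1 not covered. → 36%.
Sum: 17% + 18% + 10% + 6% + 36% = 87%.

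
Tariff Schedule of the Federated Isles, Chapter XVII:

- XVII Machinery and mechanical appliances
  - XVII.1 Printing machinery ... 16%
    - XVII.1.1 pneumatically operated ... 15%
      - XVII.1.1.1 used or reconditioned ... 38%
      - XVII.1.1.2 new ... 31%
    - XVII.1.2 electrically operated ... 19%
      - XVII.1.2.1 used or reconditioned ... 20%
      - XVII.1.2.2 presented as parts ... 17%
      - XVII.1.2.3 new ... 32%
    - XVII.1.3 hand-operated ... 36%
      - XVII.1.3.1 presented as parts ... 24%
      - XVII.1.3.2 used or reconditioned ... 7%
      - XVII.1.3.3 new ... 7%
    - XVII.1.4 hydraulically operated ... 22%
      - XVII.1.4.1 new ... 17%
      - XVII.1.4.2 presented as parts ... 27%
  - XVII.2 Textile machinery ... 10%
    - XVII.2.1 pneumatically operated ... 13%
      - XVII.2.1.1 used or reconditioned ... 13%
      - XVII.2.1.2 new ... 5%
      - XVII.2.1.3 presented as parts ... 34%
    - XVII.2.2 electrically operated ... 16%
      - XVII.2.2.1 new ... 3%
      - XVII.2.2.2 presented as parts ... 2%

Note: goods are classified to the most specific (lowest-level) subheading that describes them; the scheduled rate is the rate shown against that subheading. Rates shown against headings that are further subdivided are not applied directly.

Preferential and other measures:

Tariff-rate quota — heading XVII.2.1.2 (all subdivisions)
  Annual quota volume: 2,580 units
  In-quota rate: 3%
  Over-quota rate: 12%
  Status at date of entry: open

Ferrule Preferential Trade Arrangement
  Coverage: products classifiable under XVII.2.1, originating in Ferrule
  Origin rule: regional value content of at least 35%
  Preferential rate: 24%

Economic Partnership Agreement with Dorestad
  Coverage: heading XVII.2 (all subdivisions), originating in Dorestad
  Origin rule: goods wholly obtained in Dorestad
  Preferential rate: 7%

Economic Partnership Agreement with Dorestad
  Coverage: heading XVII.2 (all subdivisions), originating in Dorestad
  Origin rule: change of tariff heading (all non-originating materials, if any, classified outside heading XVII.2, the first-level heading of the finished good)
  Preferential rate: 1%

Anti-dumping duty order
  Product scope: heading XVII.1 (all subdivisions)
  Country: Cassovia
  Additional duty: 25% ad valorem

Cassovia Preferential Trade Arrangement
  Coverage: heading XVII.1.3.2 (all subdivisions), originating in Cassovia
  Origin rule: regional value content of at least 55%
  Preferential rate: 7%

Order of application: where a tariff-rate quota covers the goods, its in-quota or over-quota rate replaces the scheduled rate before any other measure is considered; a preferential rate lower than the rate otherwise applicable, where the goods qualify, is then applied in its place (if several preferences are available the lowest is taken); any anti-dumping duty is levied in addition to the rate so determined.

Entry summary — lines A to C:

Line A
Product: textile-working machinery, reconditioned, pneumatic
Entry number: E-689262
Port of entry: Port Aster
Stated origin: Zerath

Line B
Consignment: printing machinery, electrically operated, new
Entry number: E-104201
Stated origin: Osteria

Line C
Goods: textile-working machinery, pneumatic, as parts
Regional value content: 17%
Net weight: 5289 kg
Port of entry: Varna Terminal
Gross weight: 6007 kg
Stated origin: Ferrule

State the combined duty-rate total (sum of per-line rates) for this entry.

Line A: textile-working → XVII.2; pneumatic → XVII.2.1; reconditioned → XVII.2.1.1. Scheduled 13%. No special measure applies. → 13%.
Line B: printing → XVII.1; electrically operated → XVII.1.2; new → XVII.1.2.3. Scheduled 32%. No special measure applies. → 32%.
Line C: textile-working → XVII.2; pneumatic → XVII.2.1; as parts → XVII.2.1.3. Scheduled 34%. Ferrule agreement on XVII.2.1: RVC < 35%. → 34%.
Sum: 13% + 32% + 34% = 79%.

79%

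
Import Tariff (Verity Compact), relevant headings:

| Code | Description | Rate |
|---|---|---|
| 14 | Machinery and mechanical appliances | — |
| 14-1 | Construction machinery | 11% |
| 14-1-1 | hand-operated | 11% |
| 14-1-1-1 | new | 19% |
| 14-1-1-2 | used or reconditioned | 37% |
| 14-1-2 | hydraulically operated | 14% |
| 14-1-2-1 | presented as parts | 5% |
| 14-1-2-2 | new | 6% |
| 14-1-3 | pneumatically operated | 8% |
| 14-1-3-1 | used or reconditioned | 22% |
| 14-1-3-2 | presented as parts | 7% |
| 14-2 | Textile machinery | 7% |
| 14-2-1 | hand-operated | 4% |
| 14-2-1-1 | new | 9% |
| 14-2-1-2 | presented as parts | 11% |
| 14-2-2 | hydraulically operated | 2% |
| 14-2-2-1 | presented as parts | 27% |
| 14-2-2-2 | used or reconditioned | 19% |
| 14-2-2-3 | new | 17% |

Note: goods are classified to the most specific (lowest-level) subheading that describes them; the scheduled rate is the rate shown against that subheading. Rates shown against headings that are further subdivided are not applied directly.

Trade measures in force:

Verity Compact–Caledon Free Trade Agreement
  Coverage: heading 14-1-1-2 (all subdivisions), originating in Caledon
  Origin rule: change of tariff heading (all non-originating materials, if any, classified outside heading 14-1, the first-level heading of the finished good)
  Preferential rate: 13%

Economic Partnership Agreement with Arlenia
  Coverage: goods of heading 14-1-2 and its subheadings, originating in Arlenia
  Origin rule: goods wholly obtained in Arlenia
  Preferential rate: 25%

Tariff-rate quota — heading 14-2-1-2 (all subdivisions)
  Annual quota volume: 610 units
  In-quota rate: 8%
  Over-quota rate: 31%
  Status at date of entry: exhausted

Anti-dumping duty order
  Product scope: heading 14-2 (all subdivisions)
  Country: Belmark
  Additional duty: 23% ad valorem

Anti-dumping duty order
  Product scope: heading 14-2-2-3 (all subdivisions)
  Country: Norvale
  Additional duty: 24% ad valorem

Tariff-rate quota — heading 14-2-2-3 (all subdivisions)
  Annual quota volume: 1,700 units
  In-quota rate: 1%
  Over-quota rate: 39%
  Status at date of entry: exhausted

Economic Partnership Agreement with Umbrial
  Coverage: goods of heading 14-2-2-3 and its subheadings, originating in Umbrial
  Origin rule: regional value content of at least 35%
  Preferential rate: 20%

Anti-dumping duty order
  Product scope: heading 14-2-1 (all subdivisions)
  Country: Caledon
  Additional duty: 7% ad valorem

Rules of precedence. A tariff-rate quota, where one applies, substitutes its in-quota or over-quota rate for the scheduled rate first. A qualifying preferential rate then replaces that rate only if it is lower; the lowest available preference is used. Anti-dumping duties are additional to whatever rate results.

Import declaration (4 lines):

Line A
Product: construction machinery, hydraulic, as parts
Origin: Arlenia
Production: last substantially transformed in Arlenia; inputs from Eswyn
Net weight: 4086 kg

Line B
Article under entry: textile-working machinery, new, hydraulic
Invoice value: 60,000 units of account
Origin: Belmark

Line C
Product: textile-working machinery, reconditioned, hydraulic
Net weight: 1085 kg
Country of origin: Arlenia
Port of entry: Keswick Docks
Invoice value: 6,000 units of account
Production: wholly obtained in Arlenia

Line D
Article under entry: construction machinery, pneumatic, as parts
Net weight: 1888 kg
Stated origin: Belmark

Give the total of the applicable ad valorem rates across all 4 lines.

Line A: construction → 14-1; hydraulic → 14-1-2; as parts → 14-1-2-1. Scheduled 5%. Arlenia agreement on 14-1-2: not wholly obtained. → 5%.
Line B: textile-working → 14-2; hydraulic → 14-2-2; new → 14-2-2-3. Scheduled 17%. quota on 14-2-2-3 exhausted → over-quota 39%; anti-dumping (Belmark, 14-2): +23%; total 39% + 23% = 62%. → 62%.
Line C: textile-working → 14-2; hydraulic → 14-2-2; reconditioned → 14-2-2-2. Scheduled 19%. Arlenia agreement on 14-1-2: 14-2-2-2 not covered. → 19%.
Line D: construction → 14-1; pneumatic → 14-1-3; as parts → 14-1-3-2. Scheduled 7%. No special measure applies. → 7%.
Sum: 5% + 62% + 19% + 7% = 93%.

93%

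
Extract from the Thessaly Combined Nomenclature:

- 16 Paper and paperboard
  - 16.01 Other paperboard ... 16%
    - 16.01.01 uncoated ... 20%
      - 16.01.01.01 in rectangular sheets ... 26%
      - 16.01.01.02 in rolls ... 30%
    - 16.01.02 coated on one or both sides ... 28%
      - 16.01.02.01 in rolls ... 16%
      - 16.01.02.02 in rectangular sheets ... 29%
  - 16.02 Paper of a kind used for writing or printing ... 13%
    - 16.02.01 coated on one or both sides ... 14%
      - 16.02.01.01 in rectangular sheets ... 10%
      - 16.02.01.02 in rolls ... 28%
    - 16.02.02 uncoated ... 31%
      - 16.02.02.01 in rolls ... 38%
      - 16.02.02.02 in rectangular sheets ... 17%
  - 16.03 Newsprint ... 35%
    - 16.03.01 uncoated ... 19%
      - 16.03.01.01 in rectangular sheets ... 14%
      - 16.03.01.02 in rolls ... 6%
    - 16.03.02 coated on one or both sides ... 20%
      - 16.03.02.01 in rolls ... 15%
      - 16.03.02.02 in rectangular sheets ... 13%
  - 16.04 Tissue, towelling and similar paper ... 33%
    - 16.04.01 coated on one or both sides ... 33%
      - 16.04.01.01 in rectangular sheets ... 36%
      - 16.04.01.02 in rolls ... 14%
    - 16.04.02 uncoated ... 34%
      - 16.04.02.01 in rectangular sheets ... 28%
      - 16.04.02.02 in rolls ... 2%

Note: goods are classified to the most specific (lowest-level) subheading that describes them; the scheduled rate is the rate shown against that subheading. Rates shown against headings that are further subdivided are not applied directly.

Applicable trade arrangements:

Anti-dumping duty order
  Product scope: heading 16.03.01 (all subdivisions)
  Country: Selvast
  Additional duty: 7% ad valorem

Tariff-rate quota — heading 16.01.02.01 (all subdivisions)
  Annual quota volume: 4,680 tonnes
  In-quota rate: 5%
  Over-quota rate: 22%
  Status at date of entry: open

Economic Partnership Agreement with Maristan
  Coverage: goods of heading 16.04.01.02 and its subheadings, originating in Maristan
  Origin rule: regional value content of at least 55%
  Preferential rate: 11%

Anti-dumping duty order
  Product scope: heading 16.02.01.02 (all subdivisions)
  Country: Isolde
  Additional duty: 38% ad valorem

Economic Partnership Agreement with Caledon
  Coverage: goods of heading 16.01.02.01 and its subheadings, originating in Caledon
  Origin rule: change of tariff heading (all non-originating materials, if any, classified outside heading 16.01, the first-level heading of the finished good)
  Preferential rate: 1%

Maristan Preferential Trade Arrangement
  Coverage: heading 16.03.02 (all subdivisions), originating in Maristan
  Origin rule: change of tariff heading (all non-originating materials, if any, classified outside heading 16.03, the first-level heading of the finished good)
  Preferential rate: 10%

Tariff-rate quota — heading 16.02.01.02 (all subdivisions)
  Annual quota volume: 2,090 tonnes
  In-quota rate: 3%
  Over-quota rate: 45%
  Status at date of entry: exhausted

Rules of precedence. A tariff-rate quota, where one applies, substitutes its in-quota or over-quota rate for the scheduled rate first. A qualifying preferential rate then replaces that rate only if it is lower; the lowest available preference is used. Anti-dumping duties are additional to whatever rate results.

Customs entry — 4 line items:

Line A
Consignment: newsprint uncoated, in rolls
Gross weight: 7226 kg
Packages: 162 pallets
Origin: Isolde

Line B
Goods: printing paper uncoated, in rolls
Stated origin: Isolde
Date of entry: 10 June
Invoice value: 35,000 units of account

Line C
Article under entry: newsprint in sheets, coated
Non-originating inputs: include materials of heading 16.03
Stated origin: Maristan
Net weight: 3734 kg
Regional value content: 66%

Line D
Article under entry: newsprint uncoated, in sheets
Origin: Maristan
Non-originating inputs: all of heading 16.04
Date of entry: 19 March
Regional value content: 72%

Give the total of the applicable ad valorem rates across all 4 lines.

Line A: newsprint → 16.03; uncoated → 16.03.01; in rolls → 16.03.01.02. Scheduled 6%. No special measure applies. → 6%.
Line B: printing paper → 16.02; uncoated → 16.02.02; in rolls → 16.02.02.01. Scheduled 38%. No special measure applies. → 38%.
Line C: newsprint → 16.03; coated → 16.03.02; in sheets → 16.03.02.02. Scheduled 13%. Maristan agreement on 16.04.01.02: 16.03.02.02 not covered; Maristan agreement on 16.03.02: CTH not met. → 13%.
Line D: newsprint → 16.03; uncoated → 16.03.01; in sheets → 16.03.01.01. Scheduled 14%. Maristan agreement on 16.04.01.02: 16.03.01.01 not covered; Maristan agreement on 16.03.02: 16.03.01.01 not covered. → 14%.
Sum: 6% + 38% + 13% + 14% = 71%.

71%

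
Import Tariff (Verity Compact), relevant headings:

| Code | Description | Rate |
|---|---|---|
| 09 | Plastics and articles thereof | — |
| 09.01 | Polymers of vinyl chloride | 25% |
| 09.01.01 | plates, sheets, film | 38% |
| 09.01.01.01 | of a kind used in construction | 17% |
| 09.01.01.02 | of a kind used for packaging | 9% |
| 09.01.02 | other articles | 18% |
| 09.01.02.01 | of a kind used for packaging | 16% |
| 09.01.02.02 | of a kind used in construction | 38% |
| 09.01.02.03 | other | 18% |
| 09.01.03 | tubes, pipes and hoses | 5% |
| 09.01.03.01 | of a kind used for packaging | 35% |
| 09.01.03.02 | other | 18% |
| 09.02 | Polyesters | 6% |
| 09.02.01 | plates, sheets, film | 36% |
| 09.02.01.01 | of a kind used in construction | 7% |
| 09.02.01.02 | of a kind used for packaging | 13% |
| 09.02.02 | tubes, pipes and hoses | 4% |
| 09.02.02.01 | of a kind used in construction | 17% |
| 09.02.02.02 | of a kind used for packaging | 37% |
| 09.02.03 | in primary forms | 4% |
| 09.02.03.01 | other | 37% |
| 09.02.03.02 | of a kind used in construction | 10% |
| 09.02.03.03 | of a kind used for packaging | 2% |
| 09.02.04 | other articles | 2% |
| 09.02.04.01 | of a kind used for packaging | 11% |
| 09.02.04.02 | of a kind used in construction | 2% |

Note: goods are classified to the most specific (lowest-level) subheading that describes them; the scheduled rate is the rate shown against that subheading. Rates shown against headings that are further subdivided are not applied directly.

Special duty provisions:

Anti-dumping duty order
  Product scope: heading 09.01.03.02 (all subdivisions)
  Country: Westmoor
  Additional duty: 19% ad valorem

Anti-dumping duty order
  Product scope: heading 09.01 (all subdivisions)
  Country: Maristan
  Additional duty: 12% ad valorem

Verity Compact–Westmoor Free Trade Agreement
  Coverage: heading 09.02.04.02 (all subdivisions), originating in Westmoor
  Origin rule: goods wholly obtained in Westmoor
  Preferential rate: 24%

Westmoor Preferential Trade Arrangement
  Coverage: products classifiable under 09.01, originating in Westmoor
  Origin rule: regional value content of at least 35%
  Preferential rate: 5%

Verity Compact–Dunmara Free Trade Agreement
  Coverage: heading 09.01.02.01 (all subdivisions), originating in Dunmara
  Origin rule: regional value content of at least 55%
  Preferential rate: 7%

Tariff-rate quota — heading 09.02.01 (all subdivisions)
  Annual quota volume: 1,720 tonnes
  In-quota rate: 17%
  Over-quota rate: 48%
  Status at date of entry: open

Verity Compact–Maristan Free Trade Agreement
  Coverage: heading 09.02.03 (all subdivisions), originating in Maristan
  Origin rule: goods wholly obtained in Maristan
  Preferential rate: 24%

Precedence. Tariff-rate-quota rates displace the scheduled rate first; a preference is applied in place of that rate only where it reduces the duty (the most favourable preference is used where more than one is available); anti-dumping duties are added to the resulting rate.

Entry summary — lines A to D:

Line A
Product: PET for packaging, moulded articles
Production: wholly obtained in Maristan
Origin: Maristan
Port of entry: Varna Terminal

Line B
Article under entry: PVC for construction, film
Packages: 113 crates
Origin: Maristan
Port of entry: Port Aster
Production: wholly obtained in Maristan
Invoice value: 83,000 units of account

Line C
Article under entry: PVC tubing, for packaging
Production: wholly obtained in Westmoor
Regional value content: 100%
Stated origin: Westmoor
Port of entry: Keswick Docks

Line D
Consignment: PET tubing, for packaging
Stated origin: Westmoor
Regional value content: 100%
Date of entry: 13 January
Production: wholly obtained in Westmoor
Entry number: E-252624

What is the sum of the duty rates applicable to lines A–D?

82%

Line A: PET → 09.02; moulded articles → 09.02.04; for packaging → 09.02.04.01. Scheduled 11%. Maristan agreement on 09.02.03: 09.02.04.01 not covered. → 11%.
Line B: PVC → 09.01; film → 09.01.01; for construction → 09.01.01.01. Scheduled 17%. Maristan agreement on 09.02.03: 09.01.01.01 not covered; anti-dumping (Maristan, 09.01): +12%; total 17% + 12% = 29%. → 29%.
Line C: PVC → 09.01; tubing → 09.01.03; for packaging → 09.01.03.01. Scheduled 35%. Westmoor agreement on 09.02.04.02: 09.01.03.01 not covered; Westmoor agreement on 09.01: RVC ≥ 35% → 5% available; preferential 5%. → 5%.
Line D: PET → 09.02; tubing → 09.02.02; for packaging → 09.02.02.02. Scheduled 37%. Westmoor agreement on 09.02.04.02: 09.02.02.02 not covered; Westmoor agreement on 09.01: 09.02.02.02 not covered. → 37%.
Sum: 11% + 29% + 5% + 37% = 82%.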